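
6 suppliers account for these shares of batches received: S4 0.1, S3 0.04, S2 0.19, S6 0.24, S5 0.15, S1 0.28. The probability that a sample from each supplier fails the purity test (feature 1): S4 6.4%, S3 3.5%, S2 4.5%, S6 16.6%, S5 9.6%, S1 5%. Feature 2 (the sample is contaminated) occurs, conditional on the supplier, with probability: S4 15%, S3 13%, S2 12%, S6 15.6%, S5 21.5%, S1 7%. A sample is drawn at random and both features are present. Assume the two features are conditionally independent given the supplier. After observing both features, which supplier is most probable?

S6

By Bayes' rule, posterior ∝ prior × likelihood:
  S4: 0.1 × 0.064 × 0.15 = 0.00096
  S3: 0.04 × 0.035 × 0.13 = 0.000182
  S2: 0.19 × 0.045 × 0.12 = 0.001026
  S6: 0.24 × 0.166 × 0.156 = 0.00621504
  S5: 0.15 × 0.096 × 0.215 = 0.003096
  S1: 0.28 × 0.05 × 0.07 = 0.00098
Normalizing constant = 0.01245904.
Largest term belongs to S6, so S6 is most probable.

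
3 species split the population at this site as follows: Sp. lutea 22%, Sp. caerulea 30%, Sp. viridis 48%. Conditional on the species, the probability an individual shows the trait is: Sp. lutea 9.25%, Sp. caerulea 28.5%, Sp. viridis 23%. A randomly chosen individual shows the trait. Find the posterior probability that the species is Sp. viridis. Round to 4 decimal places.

0.5105

Prior × likelihood for each hypothesis:
  Sp. lutea: 0.22 × 0.0925 = 0.02035
  Sp. caerulea: 0.3 × 0.285 = 0.0855
  Sp. viridis: 0.48 × 0.23 = 0.1104
Sum = 0.21625.
P(Sp. viridis | evidence) = 0.1104 / 0.21625 ≈ 0.5105.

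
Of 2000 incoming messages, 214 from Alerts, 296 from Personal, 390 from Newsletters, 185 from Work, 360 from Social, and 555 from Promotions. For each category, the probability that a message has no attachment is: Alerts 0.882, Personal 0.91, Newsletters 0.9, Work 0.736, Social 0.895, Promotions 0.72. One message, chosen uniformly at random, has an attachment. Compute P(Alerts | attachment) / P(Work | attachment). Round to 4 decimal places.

Taking complements, P(attachment | each) = Alerts 0.118, Personal 0.09, Newsletters 0.1, Work 0.264, Social 0.105, Promotions 0.28.
By Bayes' rule, posterior ∝ prior × likelihood:
  Alerts: 0.107 × 0.118 = 0.012626
  Personal: 0.148 × 0.09 = 0.01332
  Newsletters: 0.195 × 0.1 = 0.0195
  Work: 0.0925 × 0.264 = 0.02442
  Social: 0.18 × 0.105 = 0.0189
  Promotions: 0.2775 × 0.28 = 0.0777
Normalizing constant = 0.166466.
The ratio is 0.012626 / 0.02442 (the normalizer cancels) = 0.5170.

0.5170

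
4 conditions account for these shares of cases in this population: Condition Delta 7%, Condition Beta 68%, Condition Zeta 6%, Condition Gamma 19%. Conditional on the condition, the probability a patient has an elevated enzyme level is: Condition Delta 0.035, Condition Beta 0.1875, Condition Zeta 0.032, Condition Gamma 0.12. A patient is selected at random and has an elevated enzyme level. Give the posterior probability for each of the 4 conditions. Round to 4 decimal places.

Compute prior × likelihood for every hypothesis:
  Condition Delta: 0.07 × 0.035 = 0.00245
  Condition Beta: 0.68 × 0.1875 = 0.1275
  Condition Zeta: 0.06 × 0.032 = 0.00192
  Condition Gamma: 0.19 × 0.12 = 0.0228
Normalizing constant = 0.15467.
P(Condition Delta | elevated) = 0.00245/0.15467 ≈ 0.0158
P(Condition Beta | elevated) = 0.1275/0.15467 ≈ 0.8243
P(Condition Zeta | elevated) = 0.00192/0.15467 ≈ 0.0124
P(Condition Gamma | elevated) = 0.0228/0.15467 ≈ 0.1474

Condition Delta 0.0158, Condition Beta 0.8243, Condition Zeta 0.0124, Condition Gamma 0.1474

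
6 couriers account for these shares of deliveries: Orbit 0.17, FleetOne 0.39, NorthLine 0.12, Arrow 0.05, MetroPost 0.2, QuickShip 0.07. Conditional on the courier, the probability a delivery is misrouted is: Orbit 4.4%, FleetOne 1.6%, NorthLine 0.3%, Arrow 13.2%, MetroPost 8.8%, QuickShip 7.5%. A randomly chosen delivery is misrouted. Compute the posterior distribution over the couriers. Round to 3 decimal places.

By Bayes' rule, posterior ∝ prior × likelihood:
  Orbit: 0.17 × 0.044 = 0.00748
  FleetOne: 0.39 × 0.016 = 0.00624
  NorthLine: 0.12 × 0.003 = 0.00036
  Arrow: 0.05 × 0.132 = 0.0066
  MetroPost: 0.2 × 0.088 = 0.0176
  QuickShip: 0.07 × 0.075 = 0.00525
Sum = 0.04353.
P(Orbit | misrouted) = 0.00748/0.04353 ≈ 0.172
P(FleetOne | misrouted) = 0.00624/0.04353 ≈ 0.143
P(NorthLine | misrouted) = 0.00036/0.04353 ≈ 0.008
P(Arrow | misrouted) = 0.0066/0.04353 ≈ 0.152
P(MetroPost | misrouted) = 0.0176/0.04353 ≈ 0.404
P(QuickShip | misrouted) = 0.00525/0.04353 ≈ 0.121

Orbit 0.172, FleetOne 0.143, NorthLine 0.008, Arrow 0.152, MetroPost 0.404, QuickShip 0.121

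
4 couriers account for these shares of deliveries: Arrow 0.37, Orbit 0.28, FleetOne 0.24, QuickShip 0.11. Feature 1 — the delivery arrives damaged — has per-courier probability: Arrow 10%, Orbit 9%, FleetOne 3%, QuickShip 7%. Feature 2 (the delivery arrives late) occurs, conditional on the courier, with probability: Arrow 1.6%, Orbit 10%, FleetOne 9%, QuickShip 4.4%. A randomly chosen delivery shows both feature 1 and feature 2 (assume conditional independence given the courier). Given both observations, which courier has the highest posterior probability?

Prior × likelihood for each hypothesis:
  Arrow: 0.37 × 0.1 × 0.016 = 0.000592
  Orbit: 0.28 × 0.09 × 0.1 = 0.00252
  FleetOne: 0.24 × 0.03 × 0.09 = 0.000648
  QuickShip: 0.11 × 0.07 × 0.044 = 0.0003388
Sum = 0.0040988.
Largest term belongs to Orbit, so Orbit is most probable.

Orbit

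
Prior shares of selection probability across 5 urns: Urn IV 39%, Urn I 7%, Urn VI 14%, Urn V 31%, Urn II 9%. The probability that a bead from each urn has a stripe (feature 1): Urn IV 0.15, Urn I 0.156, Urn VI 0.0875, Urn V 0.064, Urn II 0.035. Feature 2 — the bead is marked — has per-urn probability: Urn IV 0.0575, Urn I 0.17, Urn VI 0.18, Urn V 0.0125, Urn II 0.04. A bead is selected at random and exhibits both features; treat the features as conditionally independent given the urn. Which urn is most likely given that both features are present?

Compute prior × likelihood for every hypothesis:
  Urn IV: 0.39 × 0.15 × 0.0575 = 0.00336375
  Urn I: 0.07 × 0.156 × 0.17 = 0.0018564
  Urn VI: 0.14 × 0.0875 × 0.18 = 0.002205
  Urn V: 0.31 × 0.064 × 0.0125 = 0.000248
  Urn II: 0.09 × 0.035 × 0.04 = 0.000126
Normalizing constant = 0.00779915.
Largest term belongs to Urn IV, so Urn IV is most probable.

Urn IV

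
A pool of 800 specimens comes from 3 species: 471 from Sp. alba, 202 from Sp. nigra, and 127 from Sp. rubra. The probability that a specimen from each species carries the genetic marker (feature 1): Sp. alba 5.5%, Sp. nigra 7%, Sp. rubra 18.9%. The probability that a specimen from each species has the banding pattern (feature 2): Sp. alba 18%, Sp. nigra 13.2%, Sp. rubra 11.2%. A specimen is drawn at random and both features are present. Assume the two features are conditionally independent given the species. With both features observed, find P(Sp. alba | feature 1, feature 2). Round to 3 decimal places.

0.506

Prior × likelihood for each hypothesis:
  Sp. alba: 0.58875 × 0.055 × 0.18 = 0.005828625
  Sp. nigra: 0.2525 × 0.07 × 0.132 = 0.0023331
  Sp. rubra: 0.15875 × 0.189 × 0.112 = 0.00336042
Total = 0.011522145.
P(Sp. alba | evidence) = 0.005828625 / 0.011522145 ≈ 0.506.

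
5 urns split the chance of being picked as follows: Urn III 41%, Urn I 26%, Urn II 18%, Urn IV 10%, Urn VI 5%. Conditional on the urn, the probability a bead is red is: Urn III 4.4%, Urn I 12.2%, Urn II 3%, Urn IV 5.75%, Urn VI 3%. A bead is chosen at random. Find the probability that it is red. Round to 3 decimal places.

0.062

Unnormalized posteriors (prior × likelihood):
  Urn III: 0.41 × 0.044 = 0.01804
  Urn I: 0.26 × 0.122 = 0.03172
  Urn II: 0.18 × 0.03 = 0.0054
  Urn IV: 0.1 × 0.0575 = 0.00575
  Urn VI: 0.05 × 0.03 = 0.0015
P(red) = 0.01804 + 0.03172 + 0.0054 + 0.00575 + 0.0015 = 0.06241 → 0.062.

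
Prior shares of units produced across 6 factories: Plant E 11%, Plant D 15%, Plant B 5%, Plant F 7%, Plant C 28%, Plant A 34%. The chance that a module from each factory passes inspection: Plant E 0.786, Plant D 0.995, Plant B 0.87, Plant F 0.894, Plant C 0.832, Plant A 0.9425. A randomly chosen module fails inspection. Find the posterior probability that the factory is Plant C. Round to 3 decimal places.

Taking complements, P(nonconforming | each) = Plant E 0.214, Plant D 0.005, Plant B 0.13, Plant F 0.106, Plant C 0.168, Plant A 0.0575.
Prior × likelihood for each hypothesis:
  Plant E: 0.11 × 0.214 = 0.02354
  Plant D: 0.15 × 0.005 = 0.00075
  Plant B: 0.05 × 0.13 = 0.0065
  Plant F: 0.07 × 0.106 = 0.00742
  Plant C: 0.28 × 0.168 = 0.04704
  Plant A: 0.34 × 0.0575 = 0.01955
Normalizing constant = 0.1048.
P(Plant C | evidence) = 0.04704 / 0.1048 ≈ 0.449.

0.449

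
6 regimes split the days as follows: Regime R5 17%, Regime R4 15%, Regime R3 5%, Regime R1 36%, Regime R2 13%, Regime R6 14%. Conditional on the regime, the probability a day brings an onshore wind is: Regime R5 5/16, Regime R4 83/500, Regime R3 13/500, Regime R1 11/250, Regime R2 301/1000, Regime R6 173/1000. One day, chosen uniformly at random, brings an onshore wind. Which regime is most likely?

Compute prior × likelihood for every hypothesis:
  Regime R5: 0.17 × 0.3125 = 0.053125
  Regime R4: 0.15 × 0.166 = 0.0249
  Regime R3: 0.05 × 0.026 = 0.0013
  Regime R1: 0.36 × 0.044 = 0.01584
  Regime R2: 0.13 × 0.301 = 0.03913
  Regime R6: 0.14 × 0.173 = 0.02422
Normalizing constant = 0.158515.
Largest term belongs to Regime R5, so Regime R5 is most probable.

Regime R5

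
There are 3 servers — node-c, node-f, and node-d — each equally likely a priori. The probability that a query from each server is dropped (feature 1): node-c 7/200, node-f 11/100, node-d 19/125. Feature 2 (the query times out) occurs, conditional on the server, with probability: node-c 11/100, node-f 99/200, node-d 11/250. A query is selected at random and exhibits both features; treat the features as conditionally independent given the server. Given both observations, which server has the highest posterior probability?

With a uniform prior (1/3 each), posterior ∝ likelihood:
  node-c: 0.035 × 0.11 = 0.00385
  node-f: 0.11 × 0.495 = 0.05445
  node-d: 0.152 × 0.044 = 0.006688
Normalizing constant = 0.064988.
Largest term belongs to node-f, so node-f is most probable.

node-f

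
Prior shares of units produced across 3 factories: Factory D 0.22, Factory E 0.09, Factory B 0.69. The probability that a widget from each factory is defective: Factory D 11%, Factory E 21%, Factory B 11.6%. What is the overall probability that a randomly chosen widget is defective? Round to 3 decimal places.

Prior × likelihood for each hypothesis:
  Factory D: 0.22 × 0.11 = 0.0242
  Factory E: 0.09 × 0.21 = 0.0189
  Factory B: 0.69 × 0.116 = 0.08004
P(defective) = 0.0242 + 0.0189 + 0.08004 = 0.12314 → 0.123.

0.123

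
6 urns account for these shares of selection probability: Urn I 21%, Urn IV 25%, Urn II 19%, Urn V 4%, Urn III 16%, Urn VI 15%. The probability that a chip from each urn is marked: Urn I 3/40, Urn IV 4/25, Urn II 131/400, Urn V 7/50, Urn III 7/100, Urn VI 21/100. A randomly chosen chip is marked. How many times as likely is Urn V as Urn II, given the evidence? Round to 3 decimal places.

Prior × likelihood for each hypothesis:
  Urn I: 0.21 × 0.075 = 0.01575
  Urn IV: 0.25 × 0.16 = 0.04
  Urn II: 0.19 × 0.3275 = 0.062225
  Urn V: 0.04 × 0.14 = 0.0056
  Urn III: 0.16 × 0.07 = 0.0112
  Urn VI: 0.15 × 0.21 = 0.0315
Total = 0.166275.
The ratio is 0.0056 / 0.062225 (the normalizer cancels) = 0.090.

0.090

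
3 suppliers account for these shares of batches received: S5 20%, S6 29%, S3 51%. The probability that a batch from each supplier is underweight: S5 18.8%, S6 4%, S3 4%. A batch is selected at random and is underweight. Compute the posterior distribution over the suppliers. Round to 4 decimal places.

S5 0.5402, S6 0.1667, S3 0.2931

Unnormalized posteriors (prior × likelihood):
  S5: 0.2 × 0.188 = 0.0376
  S6: 0.29 × 0.04 = 0.0116
  S3: 0.51 × 0.04 = 0.0204
Normalizing constant = 0.0696.
P(S5 | underweight) = 0.0376/0.0696 ≈ 0.5402
P(S6 | underweight) = 0.0116/0.0696 ≈ 0.1667
P(S3 | underweight) = 0.0204/0.0696 ≈ 0.2931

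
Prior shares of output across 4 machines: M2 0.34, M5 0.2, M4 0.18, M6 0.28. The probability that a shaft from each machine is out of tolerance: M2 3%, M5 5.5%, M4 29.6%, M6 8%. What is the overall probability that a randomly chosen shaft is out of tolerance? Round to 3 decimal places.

By Bayes' rule, posterior ∝ prior × likelihood:
  M2: 0.34 × 0.03 = 0.0102
  M5: 0.2 × 0.055 = 0.011
  M4: 0.18 × 0.296 = 0.05328
  M6: 0.28 × 0.08 = 0.0224
P(oversize) = 0.0102 + 0.011 + 0.05328 + 0.0224 = 0.09688 → 0.097.

0.097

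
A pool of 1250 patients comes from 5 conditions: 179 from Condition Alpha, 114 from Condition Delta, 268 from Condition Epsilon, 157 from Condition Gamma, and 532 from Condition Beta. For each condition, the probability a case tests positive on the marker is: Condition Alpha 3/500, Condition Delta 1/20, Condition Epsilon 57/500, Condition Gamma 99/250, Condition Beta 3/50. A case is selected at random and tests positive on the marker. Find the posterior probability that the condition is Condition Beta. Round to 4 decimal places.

Prior × likelihood for each hypothesis:
  Condition Alpha: 0.1432 × 0.006 = 0.0008592
  Condition Delta: 0.0912 × 0.05 = 0.00456
  Condition Epsilon: 0.2144 × 0.114 = 0.0244416
  Condition Gamma: 0.1256 × 0.396 = 0.0497376
  Condition Beta: 0.4256 × 0.06 = 0.025536
Total = 0.1051344.
P(Condition Beta | evidence) = 0.025536 / 0.1051344 ≈ 0.2429.

0.2429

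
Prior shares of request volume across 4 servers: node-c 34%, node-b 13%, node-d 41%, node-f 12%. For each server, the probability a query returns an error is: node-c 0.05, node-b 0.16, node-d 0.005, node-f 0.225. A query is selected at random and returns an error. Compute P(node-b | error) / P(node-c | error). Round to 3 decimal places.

1.224

By Bayes' rule, posterior ∝ prior × likelihood:
  node-c: 0.34 × 0.05 = 0.017
  node-b: 0.13 × 0.16 = 0.0208
  node-d: 0.41 × 0.005 = 0.00205
  node-f: 0.12 × 0.225 = 0.027
Total = 0.06685.
The ratio is 0.0208 / 0.017 (the normalizer cancels) = 1.224.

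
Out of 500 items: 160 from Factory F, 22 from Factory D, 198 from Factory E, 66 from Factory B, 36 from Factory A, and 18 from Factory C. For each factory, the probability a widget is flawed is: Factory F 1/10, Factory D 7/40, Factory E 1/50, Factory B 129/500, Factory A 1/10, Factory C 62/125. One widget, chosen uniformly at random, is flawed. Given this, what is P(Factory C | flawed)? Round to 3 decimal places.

0.167

Compute prior × likelihood for every hypothesis:
  Factory F: 0.32 × 0.1 = 0.032
  Factory D: 0.044 × 0.175 = 0.0077
  Factory E: 0.396 × 0.02 = 0.00792
  Factory B: 0.132 × 0.258 = 0.034056
  Factory A: 0.072 × 0.1 = 0.0072
  Factory C: 0.036 × 0.496 = 0.017856
Sum = 0.106732.
P(Factory C | evidence) = 0.017856 / 0.106732 ≈ 0.167.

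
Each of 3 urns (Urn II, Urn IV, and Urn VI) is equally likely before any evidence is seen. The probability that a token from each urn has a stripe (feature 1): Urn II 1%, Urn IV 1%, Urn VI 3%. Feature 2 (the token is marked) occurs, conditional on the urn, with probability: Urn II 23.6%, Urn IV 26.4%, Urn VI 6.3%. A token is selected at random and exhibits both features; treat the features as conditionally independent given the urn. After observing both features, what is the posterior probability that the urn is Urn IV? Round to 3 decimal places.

With a uniform prior (1/3 each), posterior ∝ likelihood:
  Urn II: 0.01 × 0.236 = 0.00236
  Urn IV: 0.01 × 0.264 = 0.00264
  Urn VI: 0.03 × 0.063 = 0.00189
Sum = 0.00689.
P(Urn IV | evidence) = 0.00264 / 0.00689 ≈ 0.383.

0.383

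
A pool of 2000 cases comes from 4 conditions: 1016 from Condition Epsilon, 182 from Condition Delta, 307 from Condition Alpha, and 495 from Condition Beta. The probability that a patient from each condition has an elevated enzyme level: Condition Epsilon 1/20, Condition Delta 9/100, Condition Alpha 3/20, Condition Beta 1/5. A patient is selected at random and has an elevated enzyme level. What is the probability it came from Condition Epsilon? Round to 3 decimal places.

0.239

Compute prior × likelihood for every hypothesis:
  Condition Epsilon: 0.508 × 0.05 = 0.0254
  Condition Delta: 0.091 × 0.09 = 0.00819
  Condition Alpha: 0.1535 × 0.15 = 0.023025
  Condition Beta: 0.2475 × 0.2 = 0.0495
Total = 0.106115.
P(Condition Epsilon | evidence) = 0.0254 / 0.106115 ≈ 0.239.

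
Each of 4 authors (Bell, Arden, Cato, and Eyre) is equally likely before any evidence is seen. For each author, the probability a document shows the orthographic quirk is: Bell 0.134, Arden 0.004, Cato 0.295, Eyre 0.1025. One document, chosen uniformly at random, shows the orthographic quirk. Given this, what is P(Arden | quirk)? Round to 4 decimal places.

0.0075

With a uniform prior (1/4 each), posterior ∝ likelihood:
  Bell: 0.134
  Arden: 0.004
  Cato: 0.295
  Eyre: 0.1025
Normalizing constant = 0.5355.
P(Arden | evidence) = 0.004 / 0.5355 ≈ 0.0075.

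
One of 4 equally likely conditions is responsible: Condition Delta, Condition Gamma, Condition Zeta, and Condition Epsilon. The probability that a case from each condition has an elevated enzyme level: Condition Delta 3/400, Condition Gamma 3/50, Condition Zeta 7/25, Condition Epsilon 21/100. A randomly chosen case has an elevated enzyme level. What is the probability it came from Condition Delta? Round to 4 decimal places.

0.0135

With a uniform prior (1/4 each), posterior ∝ likelihood:
  Condition Delta: 0.0075
  Condition Gamma: 0.06
  Condition Zeta: 0.28
  Condition Epsilon: 0.21
Total = 0.5575.
P(Condition Delta | evidence) = 0.0075 / 0.5575 ≈ 0.0135.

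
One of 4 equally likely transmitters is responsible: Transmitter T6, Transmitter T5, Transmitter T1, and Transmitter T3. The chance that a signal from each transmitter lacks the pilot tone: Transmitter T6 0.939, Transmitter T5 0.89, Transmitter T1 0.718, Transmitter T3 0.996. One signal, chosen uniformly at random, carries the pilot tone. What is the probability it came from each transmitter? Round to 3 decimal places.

Transmitter T6 0.133, Transmitter T5 0.241, Transmitter T1 0.617, Transmitter T3 0.009

Taking complements, P(pilot | each) = Transmitter T6 0.061, Transmitter T5 0.11, Transmitter T1 0.282, Transmitter T3 0.004.
With a uniform prior (1/4 each), posterior ∝ likelihood:
  Transmitter T6: 0.061
  Transmitter T5: 0.11
  Transmitter T1: 0.282
  Transmitter T3: 0.004
Sum = 0.457.
P(Transmitter T6 | pilot) = 0.061/0.457 ≈ 0.133
P(Transmitter T5 | pilot) = 0.11/0.457 ≈ 0.241
P(Transmitter T1 | pilot) = 0.282/0.457 ≈ 0.617
P(Transmitter T3 | pilot) = 0.004/0.457 ≈ 0.009
(Check: 0.133+0.241+0.617+0.009 = 1.000.)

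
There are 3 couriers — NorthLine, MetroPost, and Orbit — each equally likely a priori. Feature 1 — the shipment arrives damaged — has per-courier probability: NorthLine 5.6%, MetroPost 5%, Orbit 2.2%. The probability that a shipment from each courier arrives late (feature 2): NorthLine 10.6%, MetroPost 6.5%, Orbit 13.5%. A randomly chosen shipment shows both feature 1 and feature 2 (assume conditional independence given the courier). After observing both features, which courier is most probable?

NorthLine

With a uniform prior (1/3 each), posterior ∝ likelihood:
  NorthLine: 0.056 × 0.106 = 0.005936
  MetroPost: 0.05 × 0.065 = 0.00325
  Orbit: 0.022 × 0.135 = 0.00297
Total = 0.012156.
Largest term belongs to NorthLine, so NorthLine is most probable.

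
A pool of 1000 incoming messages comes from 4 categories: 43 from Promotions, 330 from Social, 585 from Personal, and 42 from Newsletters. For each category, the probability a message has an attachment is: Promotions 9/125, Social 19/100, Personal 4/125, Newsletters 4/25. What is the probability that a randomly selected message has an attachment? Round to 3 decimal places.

Unnormalized posteriors (prior × likelihood):
  Promotions: 0.043 × 0.072 = 0.003096
  Social: 0.33 × 0.19 = 0.0627
  Personal: 0.585 × 0.032 = 0.01872
  Newsletters: 0.042 × 0.16 = 0.00672
P(attachment) = 0.003096 + 0.0627 + 0.01872 + 0.00672 = 0.091236 → 0.091.

0.091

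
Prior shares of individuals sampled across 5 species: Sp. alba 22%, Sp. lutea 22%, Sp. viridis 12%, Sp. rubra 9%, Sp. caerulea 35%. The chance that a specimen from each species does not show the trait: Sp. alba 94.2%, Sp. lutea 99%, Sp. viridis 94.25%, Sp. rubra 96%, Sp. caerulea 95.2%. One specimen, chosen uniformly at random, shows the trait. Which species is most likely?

Sp. caerulea

Taking complements, P(trait | each) = Sp. alba 0.058, Sp. lutea 0.01, Sp. viridis 0.0575, Sp. rubra 0.04, Sp. caerulea 0.048.
By Bayes' rule, posterior ∝ prior × likelihood:
  Sp. alba: 0.22 × 0.058 = 0.01276
  Sp. lutea: 0.22 × 0.01 = 0.0022
  Sp. viridis: 0.12 × 0.0575 = 0.0069
  Sp. rubra: 0.09 × 0.04 = 0.0036
  Sp. caerulea: 0.35 × 0.048 = 0.0168
Sum = 0.04226.
Largest term belongs to Sp. caerulea, so Sp. caerulea is most probable.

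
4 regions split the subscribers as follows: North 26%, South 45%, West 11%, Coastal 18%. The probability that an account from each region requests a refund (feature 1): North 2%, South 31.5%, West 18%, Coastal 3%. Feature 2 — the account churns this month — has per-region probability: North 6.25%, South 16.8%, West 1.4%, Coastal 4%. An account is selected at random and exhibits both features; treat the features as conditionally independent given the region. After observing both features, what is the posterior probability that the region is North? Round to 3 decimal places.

0.013

Prior × likelihood for each hypothesis:
  North: 0.26 × 0.02 × 0.0625 = 0.000325
  South: 0.45 × 0.315 × 0.168 = 0.023814
  West: 0.11 × 0.18 × 0.014 = 0.0002772
  Coastal: 0.18 × 0.03 × 0.04 = 0.000216
Sum = 0.0246322.
P(North | evidence) = 0.000325 / 0.0246322 ≈ 0.013.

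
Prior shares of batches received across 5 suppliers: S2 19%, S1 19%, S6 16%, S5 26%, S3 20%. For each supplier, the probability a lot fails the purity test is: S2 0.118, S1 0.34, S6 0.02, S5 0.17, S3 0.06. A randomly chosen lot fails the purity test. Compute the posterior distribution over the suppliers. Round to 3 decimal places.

Unnormalized posteriors (prior × likelihood):
  S2: 0.19 × 0.118 = 0.02242
  S1: 0.19 × 0.34 = 0.0646
  S6: 0.16 × 0.02 = 0.0032
  S5: 0.26 × 0.17 = 0.0442
  S3: 0.2 × 0.06 = 0.012
Sum = 0.14642.
P(S2 | off-spec) = 0.02242/0.14642 ≈ 0.153
P(S1 | off-spec) = 0.0646/0.14642 ≈ 0.441
P(S6 | off-spec) = 0.0032/0.14642 ≈ 0.022
P(S5 | off-spec) = 0.0442/0.14642 ≈ 0.302
P(S3 | off-spec) = 0.012/0.14642 ≈ 0.082

S2 0.153, S1 0.441, S6 0.022, S5 0.302, S3 0.082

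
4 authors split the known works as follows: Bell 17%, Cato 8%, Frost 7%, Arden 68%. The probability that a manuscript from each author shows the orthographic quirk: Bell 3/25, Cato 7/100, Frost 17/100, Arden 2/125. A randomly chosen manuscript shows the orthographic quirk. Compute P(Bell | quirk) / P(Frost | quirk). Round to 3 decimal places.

Compute prior × likelihood for every hypothesis:
  Bell: 0.17 × 0.12 = 0.0204
  Cato: 0.08 × 0.07 = 0.0056
  Frost: 0.07 × 0.17 = 0.0119
  Arden: 0.68 × 0.016 = 0.01088
Normalizing constant = 0.04878.
The ratio is 0.0204 / 0.0119 (the normalizer cancels) = 1.714.

1.714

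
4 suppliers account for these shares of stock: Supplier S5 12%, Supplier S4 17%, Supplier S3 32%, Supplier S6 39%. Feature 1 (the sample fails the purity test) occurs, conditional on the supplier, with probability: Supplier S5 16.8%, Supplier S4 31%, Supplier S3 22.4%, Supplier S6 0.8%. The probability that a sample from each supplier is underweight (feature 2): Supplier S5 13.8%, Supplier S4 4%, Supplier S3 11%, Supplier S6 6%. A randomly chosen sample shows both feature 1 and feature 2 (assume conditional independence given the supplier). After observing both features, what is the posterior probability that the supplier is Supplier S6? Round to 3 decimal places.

Unnormalized posteriors (prior × likelihood):
  Supplier S5: 0.12 × 0.168 × 0.138 = 0.00278208
  Supplier S4: 0.17 × 0.31 × 0.04 = 0.002108
  Supplier S3: 0.32 × 0.224 × 0.11 = 0.0078848
  Supplier S6: 0.39 × 0.008 × 0.06 = 0.0001872
Sum = 0.01296208.
P(Supplier S6 | evidence) = 0.0001872 / 0.01296208 ≈ 0.014.

0.014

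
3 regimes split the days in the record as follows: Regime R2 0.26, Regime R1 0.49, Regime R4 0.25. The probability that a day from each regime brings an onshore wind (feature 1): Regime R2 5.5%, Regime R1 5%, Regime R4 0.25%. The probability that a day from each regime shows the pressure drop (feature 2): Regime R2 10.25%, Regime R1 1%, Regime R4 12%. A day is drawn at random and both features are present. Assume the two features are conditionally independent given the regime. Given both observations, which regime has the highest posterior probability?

Regime R2

Prior × likelihood for each hypothesis:
  Regime R2: 0.26 × 0.055 × 0.1025 = 0.00146575
  Regime R1: 0.49 × 0.05 × 0.01 = 0.000245
  Regime R4: 0.25 × 0.0025 × 0.12 = 0.000075
Normalizing constant = 0.00178575.
Largest term belongs to Regime R2, so Regime R2 is most probable.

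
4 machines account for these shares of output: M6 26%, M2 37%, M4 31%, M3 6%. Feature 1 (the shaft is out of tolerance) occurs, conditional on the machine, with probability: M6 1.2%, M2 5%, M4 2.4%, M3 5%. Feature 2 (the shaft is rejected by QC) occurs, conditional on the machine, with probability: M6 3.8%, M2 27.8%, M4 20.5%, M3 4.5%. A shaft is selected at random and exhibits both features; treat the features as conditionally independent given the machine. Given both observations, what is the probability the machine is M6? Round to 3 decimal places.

0.017

Prior × likelihood for each hypothesis:
  M6: 0.26 × 0.012 × 0.038 = 0.00011856
  M2: 0.37 × 0.05 × 0.278 = 0.005143
  M4: 0.31 × 0.024 × 0.205 = 0.0015252
  M3: 0.06 × 0.05 × 0.045 = 0.000135
Normalizing constant = 0.00692176.
P(M6 | evidence) = 0.00011856 / 0.00692176 ≈ 0.017.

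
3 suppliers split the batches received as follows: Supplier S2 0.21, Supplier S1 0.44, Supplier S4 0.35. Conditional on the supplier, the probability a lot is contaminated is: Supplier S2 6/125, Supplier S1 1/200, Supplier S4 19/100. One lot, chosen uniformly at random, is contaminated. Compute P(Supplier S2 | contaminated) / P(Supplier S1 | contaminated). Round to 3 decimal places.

4.582

Unnormalized posteriors (prior × likelihood):
  Supplier S2: 0.21 × 0.048 = 0.01008
  Supplier S1: 0.44 × 0.005 = 0.0022
  Supplier S4: 0.35 × 0.19 = 0.0665
Normalizing constant = 0.07878.
The ratio is 0.01008 / 0.0022 (the normalizer cancels) = 4.582.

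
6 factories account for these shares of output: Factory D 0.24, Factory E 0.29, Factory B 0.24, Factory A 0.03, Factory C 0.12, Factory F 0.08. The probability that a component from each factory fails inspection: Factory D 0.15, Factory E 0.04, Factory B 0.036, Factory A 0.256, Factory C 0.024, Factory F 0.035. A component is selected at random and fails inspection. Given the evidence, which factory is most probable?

Prior × likelihood for each hypothesis:
  Factory D: 0.24 × 0.15 = 0.036
  Factory E: 0.29 × 0.04 = 0.0116
  Factory B: 0.24 × 0.036 = 0.00864
  Factory A: 0.03 × 0.256 = 0.00768
  Factory C: 0.12 × 0.024 = 0.00288
  Factory F: 0.08 × 0.035 = 0.0028
Sum = 0.0696.
Largest term belongs to Factory D, so Factory D is most probable.

Factory D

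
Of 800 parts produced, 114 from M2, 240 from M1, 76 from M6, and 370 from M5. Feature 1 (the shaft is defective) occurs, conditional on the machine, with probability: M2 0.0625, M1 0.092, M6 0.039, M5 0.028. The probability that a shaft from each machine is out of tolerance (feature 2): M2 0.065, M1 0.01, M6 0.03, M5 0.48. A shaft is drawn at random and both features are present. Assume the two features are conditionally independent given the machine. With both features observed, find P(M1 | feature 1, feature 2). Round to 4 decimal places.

Unnormalized posteriors (prior × likelihood):
  M2: 0.1425 × 0.0625 × 0.065 = 0.00057890625
  M1: 0.3 × 0.092 × 0.01 = 0.000276
  M6: 0.095 × 0.039 × 0.03 = 0.00011115
  M5: 0.4625 × 0.028 × 0.48 = 0.006216
Total = 0.00718205625.
P(M1 | evidence) = 0.000276 / 0.00718205625 ≈ 0.0384.

0.0384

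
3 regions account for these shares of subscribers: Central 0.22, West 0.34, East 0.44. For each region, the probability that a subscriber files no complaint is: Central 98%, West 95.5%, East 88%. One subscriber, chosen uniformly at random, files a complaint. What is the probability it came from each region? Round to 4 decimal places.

Taking complements, P(complaint | each) = Central 0.02, West 0.045, East 0.12.
Unnormalized posteriors (prior × likelihood):
  Central: 0.22 × 0.02 = 0.0044
  West: 0.34 × 0.045 = 0.0153
  East: 0.44 × 0.12 = 0.0528
Normalizing constant = 0.0725.
P(Central | complaint) = 0.0044/0.0725 ≈ 0.0607
P(West | complaint) = 0.0153/0.0725 ≈ 0.2110
P(East | complaint) = 0.0528/0.0725 ≈ 0.7283
(Check: 0.0607+0.2110+0.7283 = 1.0000.)

Central 0.0607, West 0.2110, East 0.7283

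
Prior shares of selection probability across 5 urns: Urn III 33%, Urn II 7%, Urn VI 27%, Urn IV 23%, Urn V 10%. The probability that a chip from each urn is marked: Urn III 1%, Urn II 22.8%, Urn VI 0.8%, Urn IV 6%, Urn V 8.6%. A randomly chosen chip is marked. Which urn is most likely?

Urn II

Prior × likelihood for each hypothesis:
  Urn III: 0.33 × 0.01 = 0.0033
  Urn II: 0.07 × 0.228 = 0.01596
  Urn VI: 0.27 × 0.008 = 0.00216
  Urn IV: 0.23 × 0.06 = 0.0138
  Urn V: 0.1 × 0.086 = 0.0086
Total = 0.04382.
Largest term belongs to Urn II, so Urn II is most probable.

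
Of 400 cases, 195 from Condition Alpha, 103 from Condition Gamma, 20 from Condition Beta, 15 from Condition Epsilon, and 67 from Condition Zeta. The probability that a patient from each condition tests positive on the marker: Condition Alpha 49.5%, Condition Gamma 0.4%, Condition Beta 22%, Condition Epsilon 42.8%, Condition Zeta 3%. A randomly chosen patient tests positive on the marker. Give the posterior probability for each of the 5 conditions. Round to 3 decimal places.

Condition Alpha 0.879, Condition Gamma 0.004, Condition Beta 0.040, Condition Epsilon 0.058, Condition Zeta 0.018

Compute prior × likelihood for every hypothesis:
  Condition Alpha: 0.4875 × 0.495 = 0.2413125
  Condition Gamma: 0.2575 × 0.004 = 0.00103
  Condition Beta: 0.05 × 0.22 = 0.011
  Condition Epsilon: 0.0375 × 0.428 = 0.01605
  Condition Zeta: 0.1675 × 0.03 = 0.005025
Normalizing constant = 0.2744175.
P(Condition Alpha | marker-positive) = 0.2413125/0.2744175 ≈ 0.879
P(Condition Gamma | marker-positive) = 0.00103/0.2744175 ≈ 0.004
P(Condition Beta | marker-positive) = 0.011/0.2744175 ≈ 0.040
P(Condition Epsilon | marker-positive) = 0.01605/0.2744175 ≈ 0.058
P(Condition Zeta | marker-positive) = 0.005025/0.2744175 ≈ 0.018
(Check: 0.879+0.004+0.040+0.058+0.018 = 0.999.)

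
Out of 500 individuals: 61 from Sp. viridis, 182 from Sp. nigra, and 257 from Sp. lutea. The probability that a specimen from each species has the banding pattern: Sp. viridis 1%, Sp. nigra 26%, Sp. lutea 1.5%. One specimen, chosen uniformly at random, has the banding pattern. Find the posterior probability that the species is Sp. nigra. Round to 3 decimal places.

0.914

Compute prior × likelihood for every hypothesis:
  Sp. viridis: 0.122 × 0.01 = 0.00122
  Sp. nigra: 0.364 × 0.26 = 0.09464
  Sp. lutea: 0.514 × 0.015 = 0.00771
Total = 0.10357.
P(Sp. nigra | evidence) = 0.09464 / 0.10357 ≈ 0.914.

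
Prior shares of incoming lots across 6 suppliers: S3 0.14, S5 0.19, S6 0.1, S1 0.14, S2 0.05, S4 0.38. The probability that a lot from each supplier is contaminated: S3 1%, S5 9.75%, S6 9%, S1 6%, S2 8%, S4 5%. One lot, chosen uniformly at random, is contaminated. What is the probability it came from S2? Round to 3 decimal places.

0.066

Unnormalized posteriors (prior × likelihood):
  S3: 0.14 × 0.01 = 0.0014
  S5: 0.19 × 0.0975 = 0.018525
  S6: 0.1 × 0.09 = 0.009
  S1: 0.14 × 0.06 = 0.0084
  S2: 0.05 × 0.08 = 0.004
  S4: 0.38 × 0.05 = 0.019
Total = 0.060325.
P(S2 | evidence) = 0.004 / 0.060325 ≈ 0.066.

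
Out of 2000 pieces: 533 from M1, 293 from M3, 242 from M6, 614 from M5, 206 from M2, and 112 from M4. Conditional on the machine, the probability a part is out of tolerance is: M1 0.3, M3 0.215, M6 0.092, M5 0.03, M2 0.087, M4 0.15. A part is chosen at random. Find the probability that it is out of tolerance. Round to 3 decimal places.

Prior × likelihood for each hypothesis:
  M1: 0.2665 × 0.3 = 0.07995
  M3: 0.1465 × 0.215 = 0.0314975
  M6: 0.121 × 0.092 = 0.011132
  M5: 0.307 × 0.03 = 0.00921
  M2: 0.103 × 0.087 = 0.008961
  M4: 0.056 × 0.15 = 0.0084
P(oversize) = 0.07995 + 0.0314975 + 0.011132 + 0.00921 + 0.008961 + 0.0084 = 0.1491505 → 0.149.

0.149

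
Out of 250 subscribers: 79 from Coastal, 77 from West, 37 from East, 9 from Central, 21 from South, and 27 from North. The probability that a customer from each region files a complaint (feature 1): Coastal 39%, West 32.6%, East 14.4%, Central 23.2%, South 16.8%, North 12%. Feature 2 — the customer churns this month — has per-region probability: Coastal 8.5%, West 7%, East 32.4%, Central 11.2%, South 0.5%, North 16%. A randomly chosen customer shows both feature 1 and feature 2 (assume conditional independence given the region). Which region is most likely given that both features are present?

Coastal

Prior × likelihood for each hypothesis:
  Coastal: 0.316 × 0.39 × 0.085 = 0.0104754
  West: 0.308 × 0.326 × 0.07 = 0.00702856
  East: 0.148 × 0.144 × 0.324 = 0.006905088
  Central: 0.036 × 0.232 × 0.112 = 0.000935424
  South: 0.084 × 0.168 × 0.005 = 0.00007056
  North: 0.108 × 0.12 × 0.16 = 0.0020736
Total = 0.027488632.
Largest term belongs to Coastal, so Coastal is most probable.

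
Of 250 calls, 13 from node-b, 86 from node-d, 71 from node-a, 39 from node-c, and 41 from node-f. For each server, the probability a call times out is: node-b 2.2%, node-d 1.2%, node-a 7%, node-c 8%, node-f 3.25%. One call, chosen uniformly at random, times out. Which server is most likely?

By Bayes' rule, posterior ∝ prior × likelihood:
  node-b: 0.052 × 0.022 = 0.001144
  node-d: 0.344 × 0.012 = 0.004128
  node-a: 0.284 × 0.07 = 0.01988
  node-c: 0.156 × 0.08 = 0.01248
  node-f: 0.164 × 0.0325 = 0.00533
Total = 0.042962.
Largest term belongs to node-a, so node-a is most probable.

node-a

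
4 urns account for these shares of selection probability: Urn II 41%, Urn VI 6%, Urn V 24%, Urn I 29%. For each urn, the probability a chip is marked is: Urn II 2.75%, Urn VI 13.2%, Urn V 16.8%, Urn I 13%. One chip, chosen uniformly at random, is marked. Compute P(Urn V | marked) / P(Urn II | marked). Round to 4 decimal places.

3.5761

By Bayes' rule, posterior ∝ prior × likelihood:
  Urn II: 0.41 × 0.0275 = 0.011275
  Urn VI: 0.06 × 0.132 = 0.00792
  Urn V: 0.24 × 0.168 = 0.04032
  Urn I: 0.29 × 0.13 = 0.0377
Total = 0.097215.
The ratio is 0.04032 / 0.011275 (the normalizer cancels) = 3.5761.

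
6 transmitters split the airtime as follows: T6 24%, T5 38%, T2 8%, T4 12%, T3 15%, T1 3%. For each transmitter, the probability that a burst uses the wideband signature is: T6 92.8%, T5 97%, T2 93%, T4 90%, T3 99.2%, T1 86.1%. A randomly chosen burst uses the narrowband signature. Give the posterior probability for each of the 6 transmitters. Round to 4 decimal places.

Taking complements, P(narrowband | each) = T6 0.072, T5 0.03, T2 0.07, T4 0.1, T3 0.008, T1 0.139.
By Bayes' rule, posterior ∝ prior × likelihood:
  T6: 0.24 × 0.072 = 0.01728
  T5: 0.38 × 0.03 = 0.0114
  T2: 0.08 × 0.07 = 0.0056
  T4: 0.12 × 0.1 = 0.012
  T3: 0.15 × 0.008 = 0.0012
  T1: 0.03 × 0.139 = 0.00417
Total = 0.05165.
P(T6 | narrowband) = 0.01728/0.05165 ≈ 0.3346
P(T5 | narrowband) = 0.0114/0.05165 ≈ 0.2207
P(T2 | narrowband) = 0.0056/0.05165 ≈ 0.1084
P(T4 | narrowband) = 0.012/0.05165 ≈ 0.2323
P(T3 | narrowband) = 0.0012/0.05165 ≈ 0.0232
P(T1 | narrowband) = 0.00417/0.05165 ≈ 0.0807
(Check: 0.3346+0.2207+0.1084+0.2323+0.0232+0.0807 = 0.9999.)

T6 0.3346, T5 0.2207, T2 0.1084, T4 0.2323, T3 0.0232, T1 0.0807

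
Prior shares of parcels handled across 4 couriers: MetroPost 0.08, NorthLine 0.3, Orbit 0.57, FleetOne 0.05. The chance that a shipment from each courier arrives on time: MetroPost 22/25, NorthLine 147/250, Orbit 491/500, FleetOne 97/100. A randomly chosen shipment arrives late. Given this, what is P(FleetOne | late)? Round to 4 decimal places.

Taking complements, P(late | each) = MetroPost 0.12, NorthLine 0.412, Orbit 0.018, FleetOne 0.03.
Unnormalized posteriors (prior × likelihood):
  MetroPost: 0.08 × 0.12 = 0.0096
  NorthLine: 0.3 × 0.412 = 0.1236
  Orbit: 0.57 × 0.018 = 0.01026
  FleetOne: 0.05 × 0.03 = 0.0015
Total = 0.14496.
P(FleetOne | evidence) = 0.0015 / 0.14496 ≈ 0.0103.

0.0103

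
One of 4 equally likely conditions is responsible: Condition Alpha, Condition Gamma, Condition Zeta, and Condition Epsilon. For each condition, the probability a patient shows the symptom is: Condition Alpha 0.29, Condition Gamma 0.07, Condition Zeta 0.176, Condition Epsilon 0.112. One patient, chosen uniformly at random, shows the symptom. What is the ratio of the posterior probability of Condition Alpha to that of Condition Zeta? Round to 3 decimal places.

1.648

Since the prior is uniform, the posterior is proportional to the likelihood:
  Condition Alpha: 0.29
  Condition Gamma: 0.07
  Condition Zeta: 0.176
  Condition Epsilon: 0.112
Normalizing constant = 0.648.
The ratio is 0.29 / 0.176 (the normalizer cancels) = 1.648.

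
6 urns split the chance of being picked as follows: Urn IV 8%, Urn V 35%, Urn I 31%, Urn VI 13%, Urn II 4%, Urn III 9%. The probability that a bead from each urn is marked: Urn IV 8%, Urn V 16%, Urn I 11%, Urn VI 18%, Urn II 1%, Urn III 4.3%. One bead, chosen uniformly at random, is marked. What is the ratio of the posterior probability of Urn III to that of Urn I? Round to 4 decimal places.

By Bayes' rule, posterior ∝ prior × likelihood:
  Urn IV: 0.08 × 0.08 = 0.0064
  Urn V: 0.35 × 0.16 = 0.056
  Urn I: 0.31 × 0.11 = 0.0341
  Urn VI: 0.13 × 0.18 = 0.0234
  Urn II: 0.04 × 0.01 = 0.0004
  Urn III: 0.09 × 0.043 = 0.00387
Normalizing constant = 0.12417.
The ratio is 0.00387 / 0.0341 (the normalizer cancels) = 0.1135.

0.1135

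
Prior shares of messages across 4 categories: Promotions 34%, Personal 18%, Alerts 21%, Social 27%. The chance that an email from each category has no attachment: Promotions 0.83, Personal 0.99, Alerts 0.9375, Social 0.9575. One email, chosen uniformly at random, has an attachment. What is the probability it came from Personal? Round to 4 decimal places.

0.0214

Taking complements, P(attachment | each) = Promotions 0.17, Personal 0.01, Alerts 0.0625, Social 0.0425.
Prior × likelihood for each hypothesis:
  Promotions: 0.34 × 0.17 = 0.0578
  Personal: 0.18 × 0.01 = 0.0018
  Alerts: 0.21 × 0.0625 = 0.013125
  Social: 0.27 × 0.0425 = 0.011475
Normalizing constant = 0.0842.
P(Personal | evidence) = 0.0018 / 0.0842 ≈ 0.0214.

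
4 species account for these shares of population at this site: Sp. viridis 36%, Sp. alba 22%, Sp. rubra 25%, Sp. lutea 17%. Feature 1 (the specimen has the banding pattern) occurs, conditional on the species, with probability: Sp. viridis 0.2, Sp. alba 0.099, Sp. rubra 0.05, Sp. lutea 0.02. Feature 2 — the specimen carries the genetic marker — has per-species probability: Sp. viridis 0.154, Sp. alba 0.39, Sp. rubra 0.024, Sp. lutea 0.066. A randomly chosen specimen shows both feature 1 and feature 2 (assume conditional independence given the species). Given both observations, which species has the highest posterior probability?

Sp. viridis

By Bayes' rule, posterior ∝ prior × likelihood:
  Sp. viridis: 0.36 × 0.2 × 0.154 = 0.011088
  Sp. alba: 0.22 × 0.099 × 0.39 = 0.0084942
  Sp. rubra: 0.25 × 0.05 × 0.024 = 0.0003
  Sp. lutea: 0.17 × 0.02 × 0.066 = 0.0002244
Normalizing constant = 0.0201066.
Largest term belongs to Sp. viridis, so Sp. viridis is most probable.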